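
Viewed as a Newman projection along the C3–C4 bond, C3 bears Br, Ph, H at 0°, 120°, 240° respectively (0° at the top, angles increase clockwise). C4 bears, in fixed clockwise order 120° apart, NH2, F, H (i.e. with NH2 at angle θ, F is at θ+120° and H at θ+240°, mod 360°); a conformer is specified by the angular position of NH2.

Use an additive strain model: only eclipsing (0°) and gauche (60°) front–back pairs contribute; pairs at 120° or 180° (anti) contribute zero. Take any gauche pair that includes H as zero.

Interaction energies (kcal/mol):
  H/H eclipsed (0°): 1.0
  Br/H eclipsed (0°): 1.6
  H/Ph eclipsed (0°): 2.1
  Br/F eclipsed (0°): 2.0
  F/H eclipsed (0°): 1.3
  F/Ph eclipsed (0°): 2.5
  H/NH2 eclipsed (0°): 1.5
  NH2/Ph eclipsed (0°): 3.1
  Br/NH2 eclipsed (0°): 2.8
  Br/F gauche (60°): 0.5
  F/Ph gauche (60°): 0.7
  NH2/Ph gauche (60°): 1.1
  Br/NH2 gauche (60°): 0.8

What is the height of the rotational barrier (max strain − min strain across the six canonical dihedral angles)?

4.7 kcal/mol

NH2 at 0° (eclipsed): Br(0°)/NH2(0°) eclipsed 2.8; Ph(120°)/F(120°) eclipsed 2.5; H(240°)/H(240°) eclipsed 1.0 → 6.3 kcal/mol.
NH2 at 60° (staggered): Br(0°)/NH2(60°) gauche 0.8; Ph(120°)/NH2(60°) gauche 1.1; Ph(120°)/F(180°) gauche 0.7 → 2.6 kcal/mol.
NH2 at 120° (eclipsed): Br(0°)/H(0°) eclipsed 1.6; Ph(120°)/NH2(120°) eclipsed 3.1; H(240°)/F(240°) eclipsed 1.3 → 6.0 kcal/mol.
NH2 at 180° (staggered): Br(0°)/F(300°) gauche 0.5; Ph(120°)/NH2(180°) gauche 1.1 → 1.6 kcal/mol.
NH2 at 240° (eclipsed): Br(0°)/F(0°) eclipsed 2.0; Ph(120°)/H(120°) eclipsed 2.1; H(240°)/NH2(240°) eclipsed 1.5 → 5.6 kcal/mol.
NH2 at 300° (staggered): Br(0°)/NH2(300°) gauche 0.8; Br(0°)/F(60°) gauche 0.5; Ph(120°)/F(60°) gauche 0.7 → 2.0 kcal/mol.
Max at 0° (6.3 kcal/mol), min at 180° (1.6 kcal/mol); barrier = 4.7 kcal/mol.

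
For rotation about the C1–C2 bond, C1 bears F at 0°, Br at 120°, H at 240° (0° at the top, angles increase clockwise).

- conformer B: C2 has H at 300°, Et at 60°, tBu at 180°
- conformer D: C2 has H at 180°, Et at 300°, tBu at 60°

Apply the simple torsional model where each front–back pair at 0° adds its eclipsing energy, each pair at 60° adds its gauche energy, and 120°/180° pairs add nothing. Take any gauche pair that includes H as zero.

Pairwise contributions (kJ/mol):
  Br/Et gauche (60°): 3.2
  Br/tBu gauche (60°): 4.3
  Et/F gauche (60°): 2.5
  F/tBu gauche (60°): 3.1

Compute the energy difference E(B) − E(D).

+0.1 kJ/mol

B (staggered): F(0°)/Et(60°) gauche 2.5; Br(120°)/Et(60°) gauche 3.2; Br(120°)/tBu(180°) gauche 4.3 → 10.0 kJ/mol.
D (staggered): F(0°)/Et(300°) gauche 2.5; F(0°)/tBu(60°) gauche 3.1; Br(120°)/tBu(60°) gauche 4.3 → 9.9 kJ/mol.
E(B) − E(D) = 10.0 − 9.9 = +0.1 kJ/mol.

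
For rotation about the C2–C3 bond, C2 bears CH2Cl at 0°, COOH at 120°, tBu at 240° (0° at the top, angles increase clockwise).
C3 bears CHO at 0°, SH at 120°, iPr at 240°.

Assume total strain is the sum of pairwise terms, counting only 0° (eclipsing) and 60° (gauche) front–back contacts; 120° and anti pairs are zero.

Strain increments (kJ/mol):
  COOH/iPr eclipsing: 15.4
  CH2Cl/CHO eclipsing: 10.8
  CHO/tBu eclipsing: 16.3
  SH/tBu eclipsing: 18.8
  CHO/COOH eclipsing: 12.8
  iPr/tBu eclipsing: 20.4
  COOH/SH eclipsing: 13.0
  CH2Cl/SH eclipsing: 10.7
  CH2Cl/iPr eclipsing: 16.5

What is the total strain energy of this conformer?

This conformer (eclipsed): CH2Cl–CHO eclipsed, COOH–SH eclipsed, tBu–iPr eclipsed; 10.8 + 13.0 + 20.4 = 44.2 kJ/mol.

44.2 kJ/mol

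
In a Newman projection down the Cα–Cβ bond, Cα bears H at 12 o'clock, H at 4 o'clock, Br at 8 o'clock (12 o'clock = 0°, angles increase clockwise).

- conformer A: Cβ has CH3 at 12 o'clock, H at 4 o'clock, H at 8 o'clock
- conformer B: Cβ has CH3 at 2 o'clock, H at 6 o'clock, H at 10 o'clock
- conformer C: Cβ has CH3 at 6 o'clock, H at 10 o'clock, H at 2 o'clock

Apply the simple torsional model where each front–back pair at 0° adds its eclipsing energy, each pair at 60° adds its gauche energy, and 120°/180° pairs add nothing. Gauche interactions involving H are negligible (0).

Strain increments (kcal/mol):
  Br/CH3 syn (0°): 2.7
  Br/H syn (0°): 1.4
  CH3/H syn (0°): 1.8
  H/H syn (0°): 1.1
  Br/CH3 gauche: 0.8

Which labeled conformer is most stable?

B

A is eclipsed. H at 0° is eclipsed with CH3 at 0° (1.8); H at 120° is eclipsed with H at 120° (1.1); Br at 240° is eclipsed with H at 240° (1.4). Total 4.3 kcal/mol.
B (staggered): no non-H gauche contacts → 0.0 kcal/mol.
C is staggered. Br at 240° is gauche with CH3 at 180° (0.8). Total 0.8 kcal/mol.
B has the lowest total (0.0 kcal/mol).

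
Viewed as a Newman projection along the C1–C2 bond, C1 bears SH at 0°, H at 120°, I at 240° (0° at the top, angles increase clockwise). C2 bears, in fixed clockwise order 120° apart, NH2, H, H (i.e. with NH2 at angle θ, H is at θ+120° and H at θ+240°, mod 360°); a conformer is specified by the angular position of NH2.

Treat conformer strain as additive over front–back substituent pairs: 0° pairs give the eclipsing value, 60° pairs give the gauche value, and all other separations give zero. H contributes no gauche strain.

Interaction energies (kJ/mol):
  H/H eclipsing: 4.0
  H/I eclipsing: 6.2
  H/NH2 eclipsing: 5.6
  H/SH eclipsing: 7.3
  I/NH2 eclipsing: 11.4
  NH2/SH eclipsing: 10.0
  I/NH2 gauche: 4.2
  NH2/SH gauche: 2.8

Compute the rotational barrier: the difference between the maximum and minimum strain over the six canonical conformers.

19.9 kJ/mol

NH2 at 0° (eclipsed): SH(0°)/NH2(0°) eclipsed 10.0; H(120°)/H(120°) eclipsed 4.0; I(240°)/H(240°) eclipsed 6.2 → 20.2 kJ/mol.
NH2 at 60° (staggered): SH(0°)/NH2(60°) gauche 2.8 → 2.8 kJ/mol.
NH2 at 120° (eclipsed): SH(0°)/H(0°) eclipsed 7.3; H(120°)/NH2(120°) eclipsed 5.6; I(240°)/H(240°) eclipsed 6.2 → 19.1 kJ/mol.
NH2 at 180° (staggered): I(240°)/NH2(180°) gauche 4.2 → 4.2 kJ/mol.
NH2 at 240° (eclipsed): SH(0°)/H(0°) eclipsed 7.3; H(120°)/H(120°) eclipsed 4.0; I(240°)/NH2(240°) eclipsed 11.4 → 22.7 kJ/mol.
NH2 at 300° (staggered): SH(0°)/NH2(300°) gauche 2.8; I(240°)/NH2(300°) gauche 4.2 → 7.0 kJ/mol.
Max at 240° (22.7 kJ/mol), min at 60° (2.8 kJ/mol); barrier = 19.9 kJ/mol.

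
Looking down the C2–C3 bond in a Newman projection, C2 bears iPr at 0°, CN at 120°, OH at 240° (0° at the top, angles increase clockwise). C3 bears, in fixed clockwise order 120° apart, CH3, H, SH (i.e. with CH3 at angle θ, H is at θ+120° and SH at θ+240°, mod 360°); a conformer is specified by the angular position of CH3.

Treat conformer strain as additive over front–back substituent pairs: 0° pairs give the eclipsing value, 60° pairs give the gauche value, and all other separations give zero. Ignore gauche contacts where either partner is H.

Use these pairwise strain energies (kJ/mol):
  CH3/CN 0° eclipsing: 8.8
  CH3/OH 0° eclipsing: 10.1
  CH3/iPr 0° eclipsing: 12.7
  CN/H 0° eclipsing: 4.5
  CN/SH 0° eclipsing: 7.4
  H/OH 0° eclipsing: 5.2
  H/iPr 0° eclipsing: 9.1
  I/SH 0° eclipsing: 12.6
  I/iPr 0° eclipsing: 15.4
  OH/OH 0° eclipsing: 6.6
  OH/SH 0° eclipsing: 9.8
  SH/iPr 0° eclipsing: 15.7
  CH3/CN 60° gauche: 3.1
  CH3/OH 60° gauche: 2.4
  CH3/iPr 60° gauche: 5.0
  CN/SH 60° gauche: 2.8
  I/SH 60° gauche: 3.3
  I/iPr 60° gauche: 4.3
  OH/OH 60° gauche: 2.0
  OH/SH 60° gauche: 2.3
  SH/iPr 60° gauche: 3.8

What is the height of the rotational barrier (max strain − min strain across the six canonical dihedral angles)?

17.6 kJ/mol

CH3 at 0° is eclipsed. iPr at 0° is eclipsed with CH3 at 0° (12.7); CN at 120° is eclipsed with H at 120° (4.5); OH at 240° is eclipsed with SH at 240° (9.8). Total 27.0 kJ/mol.
CH3 at 60° is staggered. iPr at 0° is gauche with CH3 at 60° (5.0); iPr at 0° is gauche with SH at 300° (3.8); CN at 120° is gauche with CH3 at 60° (3.1); OH at 240° is gauche with SH at 300° (2.3). Total 14.2 kJ/mol.
CH3 at 120° is eclipsed. iPr at 0° is eclipsed with SH at 0° (15.7); CN at 120° is eclipsed with CH3 at 120° (8.8); OH at 240° is eclipsed with H at 240° (5.2). Total 29.7 kJ/mol.
CH3 at 180° is staggered. iPr at 0° is gauche with SH at 60° (3.8); CN at 120° is gauche with CH3 at 180° (3.1); CN at 120° is gauche with SH at 60° (2.8); OH at 240° is gauche with CH3 at 180° (2.4). Total 12.1 kJ/mol.
CH3 at 240° is eclipsed. iPr at 0° is eclipsed with H at 0° (9.1); CN at 120° is eclipsed with SH at 120° (7.4); OH at 240° is eclipsed with CH3 at 240° (10.1). Total 26.6 kJ/mol.
CH3 at 300° is staggered. iPr at 0° is gauche with CH3 at 300° (5.0); CN at 120° is gauche with SH at 180° (2.8); OH at 240° is gauche with CH3 at 300° (2.4); OH at 240° is gauche with SH at 180° (2.3). Total 12.5 kJ/mol.
Max at 120° (29.7 kJ/mol), min at 180° (12.1 kJ/mol); barrier = 17.6 kJ/mol.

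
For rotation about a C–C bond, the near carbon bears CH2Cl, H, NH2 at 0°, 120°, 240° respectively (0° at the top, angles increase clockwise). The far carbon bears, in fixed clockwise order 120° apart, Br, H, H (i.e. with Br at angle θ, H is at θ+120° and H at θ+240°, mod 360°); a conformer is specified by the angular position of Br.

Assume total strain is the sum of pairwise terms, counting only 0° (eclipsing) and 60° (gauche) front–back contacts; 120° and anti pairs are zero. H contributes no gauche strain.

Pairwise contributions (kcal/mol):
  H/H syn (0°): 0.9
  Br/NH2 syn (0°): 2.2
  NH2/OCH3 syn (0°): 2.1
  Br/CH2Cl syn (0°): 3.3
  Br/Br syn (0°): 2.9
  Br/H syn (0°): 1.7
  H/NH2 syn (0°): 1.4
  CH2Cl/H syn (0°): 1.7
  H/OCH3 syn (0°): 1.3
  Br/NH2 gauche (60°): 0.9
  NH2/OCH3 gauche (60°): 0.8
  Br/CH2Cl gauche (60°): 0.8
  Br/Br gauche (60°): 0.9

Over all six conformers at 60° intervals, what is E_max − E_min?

Br at 0° (eclipsed): CH2Cl–Br eclipsed, H–H eclipsed, NH2–H eclipsed; 3.3 + 0.9 + 1.4 = 5.6 kcal/mol.
Br at 60° (staggered): CH2Cl–Br gauche; 0.8 = 0.8 kcal/mol.
Br at 120° (eclipsed): CH2Cl–H eclipsed, H–Br eclipsed, NH2–H eclipsed; 1.7 + 1.7 + 1.4 = 4.8 kcal/mol.
Br at 180° (staggered): NH2–Br gauche; 0.9 = 0.9 kcal/mol.
Br at 240° (eclipsed): CH2Cl–H eclipsed, H–H eclipsed, NH2–Br eclipsed; 1.7 + 0.9 + 2.2 = 4.8 kcal/mol.
Br at 300° (staggered): CH2Cl–Br gauche, NH2–Br gauche; 0.8 + 0.9 = 1.7 kcal/mol.
Max at 0° (5.6 kcal/mol), min at 60° (0.8 kcal/mol); barrier = 4.8 kcal/mol.

4.8 kcal/mol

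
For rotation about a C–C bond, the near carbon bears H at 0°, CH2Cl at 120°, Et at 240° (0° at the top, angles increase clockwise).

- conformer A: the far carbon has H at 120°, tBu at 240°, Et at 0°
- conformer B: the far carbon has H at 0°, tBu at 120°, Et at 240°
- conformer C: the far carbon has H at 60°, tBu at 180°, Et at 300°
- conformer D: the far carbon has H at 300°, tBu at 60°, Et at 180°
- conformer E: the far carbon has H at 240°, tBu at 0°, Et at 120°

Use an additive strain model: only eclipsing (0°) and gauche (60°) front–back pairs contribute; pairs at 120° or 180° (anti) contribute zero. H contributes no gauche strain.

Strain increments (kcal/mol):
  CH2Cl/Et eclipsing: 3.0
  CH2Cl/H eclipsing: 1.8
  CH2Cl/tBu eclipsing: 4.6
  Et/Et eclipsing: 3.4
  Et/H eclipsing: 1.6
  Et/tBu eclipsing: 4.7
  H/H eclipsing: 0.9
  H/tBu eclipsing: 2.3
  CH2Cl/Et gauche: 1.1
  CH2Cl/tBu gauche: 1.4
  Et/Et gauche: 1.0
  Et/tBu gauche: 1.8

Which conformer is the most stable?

D

A is eclipsed. H at 0° is eclipsed with Et at 0° (1.6); CH2Cl at 120° is eclipsed with H at 120° (1.8); Et at 240° is eclipsed with tBu at 240° (4.7). Total 8.1 kcal/mol.
B is eclipsed. H at 0° is eclipsed with H at 0° (0.9); CH2Cl at 120° is eclipsed with tBu at 120° (4.6); Et at 240° is eclipsed with Et at 240° (3.4). Total 8.9 kcal/mol.
C is staggered. CH2Cl at 120° is gauche with tBu at 180° (1.4); Et at 240° is gauche with tBu at 180° (1.8); Et at 240° is gauche with Et at 300° (1.0). Total 4.2 kcal/mol.
D is staggered. CH2Cl at 120° is gauche with tBu at 60° (1.4); CH2Cl at 120° is gauche with Et at 180° (1.1); Et at 240° is gauche with Et at 180° (1.0). Total 3.5 kcal/mol.
E is eclipsed. H at 0° is eclipsed with tBu at 0° (2.3); CH2Cl at 120° is eclipsed with Et at 120° (3.0); Et at 240° is eclipsed with H at 240° (1.6). Total 6.9 kcal/mol.
D has the lowest total (3.5 kcal/mol).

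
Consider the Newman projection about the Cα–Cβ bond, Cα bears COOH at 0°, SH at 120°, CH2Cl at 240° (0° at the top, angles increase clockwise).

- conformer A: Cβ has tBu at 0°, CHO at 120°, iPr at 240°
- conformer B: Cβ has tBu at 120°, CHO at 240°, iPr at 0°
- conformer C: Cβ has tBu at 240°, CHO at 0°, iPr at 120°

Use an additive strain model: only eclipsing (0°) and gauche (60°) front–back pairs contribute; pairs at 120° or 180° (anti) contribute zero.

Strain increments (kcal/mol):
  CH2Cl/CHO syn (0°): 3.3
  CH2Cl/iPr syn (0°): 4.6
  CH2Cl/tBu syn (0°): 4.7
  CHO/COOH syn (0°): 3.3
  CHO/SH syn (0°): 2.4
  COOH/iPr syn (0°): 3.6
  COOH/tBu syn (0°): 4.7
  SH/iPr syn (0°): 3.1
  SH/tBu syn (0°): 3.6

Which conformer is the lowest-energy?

B

A (eclipsed): COOH–tBu eclipsed, SH–CHO eclipsed, CH2Cl–iPr eclipsed; 4.7 + 2.4 + 4.6 = 11.7 kcal/mol.
B (eclipsed): COOH–iPr eclipsed, SH–tBu eclipsed, CH2Cl–CHO eclipsed; 3.6 + 3.6 + 3.3 = 10.5 kcal/mol.
C (eclipsed): COOH–CHO eclipsed, SH–iPr eclipsed, CH2Cl–tBu eclipsed; 3.3 + 3.1 + 4.7 = 11.1 kcal/mol.
B has the lowest total (10.5 kcal/mol).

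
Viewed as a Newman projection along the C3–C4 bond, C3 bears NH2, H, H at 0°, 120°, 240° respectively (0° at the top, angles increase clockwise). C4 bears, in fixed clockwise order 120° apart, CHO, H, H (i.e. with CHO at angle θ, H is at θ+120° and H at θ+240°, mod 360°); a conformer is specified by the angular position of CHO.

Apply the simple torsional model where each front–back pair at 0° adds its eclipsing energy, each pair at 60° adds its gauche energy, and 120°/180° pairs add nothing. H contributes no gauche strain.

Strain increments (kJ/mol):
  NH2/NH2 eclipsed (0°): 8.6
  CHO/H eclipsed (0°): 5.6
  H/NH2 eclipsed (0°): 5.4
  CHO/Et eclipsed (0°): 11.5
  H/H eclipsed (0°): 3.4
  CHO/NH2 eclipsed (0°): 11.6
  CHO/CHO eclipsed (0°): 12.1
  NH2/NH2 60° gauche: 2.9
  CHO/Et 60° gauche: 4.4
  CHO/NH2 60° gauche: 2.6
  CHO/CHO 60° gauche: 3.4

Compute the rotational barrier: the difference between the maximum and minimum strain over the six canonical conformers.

18.4 kJ/mol

CHO at 0° (eclipsed): NH2–CHO eclipsed, H–H eclipsed, H–H eclipsed; 11.6 + 3.4 + 3.4 = 18.4 kJ/mol.
CHO at 60° (staggered): NH2–CHO gauche; 2.6 = 2.6 kJ/mol.
CHO at 120° (eclipsed): NH2–H eclipsed, H–CHO eclipsed, H–H eclipsed; 5.4 + 5.6 + 3.4 = 14.4 kJ/mol.
CHO at 180° (staggered): no non-H gauche contacts → 0.0 kJ/mol.
CHO at 240° (eclipsed): NH2–H eclipsed, H–H eclipsed, H–CHO eclipsed; 5.4 + 3.4 + 5.6 = 14.4 kJ/mol.
CHO at 300° (staggered): NH2–CHO gauche; 2.6 = 2.6 kJ/mol.
Max at 0° (18.4 kJ/mol), min at 180° (0.0 kJ/mol); barrier = 18.4 kJ/mol.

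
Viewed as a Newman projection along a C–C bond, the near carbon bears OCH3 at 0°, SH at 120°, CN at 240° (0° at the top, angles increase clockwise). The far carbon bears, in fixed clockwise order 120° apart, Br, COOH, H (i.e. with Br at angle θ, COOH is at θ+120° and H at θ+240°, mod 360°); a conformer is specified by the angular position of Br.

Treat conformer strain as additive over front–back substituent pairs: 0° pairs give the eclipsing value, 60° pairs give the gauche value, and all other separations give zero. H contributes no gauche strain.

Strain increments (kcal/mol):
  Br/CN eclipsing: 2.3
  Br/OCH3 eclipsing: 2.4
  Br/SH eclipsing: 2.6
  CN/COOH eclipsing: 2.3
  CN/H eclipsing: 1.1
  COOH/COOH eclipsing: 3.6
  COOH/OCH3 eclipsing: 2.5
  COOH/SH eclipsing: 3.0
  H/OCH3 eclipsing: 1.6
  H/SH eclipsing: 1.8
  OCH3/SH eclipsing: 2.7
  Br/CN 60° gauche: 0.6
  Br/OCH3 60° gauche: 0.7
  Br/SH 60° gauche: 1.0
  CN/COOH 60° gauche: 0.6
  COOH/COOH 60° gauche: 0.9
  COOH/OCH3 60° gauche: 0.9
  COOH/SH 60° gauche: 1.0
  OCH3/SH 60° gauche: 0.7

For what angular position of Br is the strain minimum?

Br at 0° (eclipsed): OCH3(0°)/Br(0°) eclipsed 2.4; SH(120°)/COOH(120°) eclipsed 3.0; CN(240°)/H(240°) eclipsed 1.1 → 6.5 kcal/mol.
Br at 60° (staggered): OCH3(0°)/Br(60°) gauche 0.7; SH(120°)/Br(60°) gauche 1.0; SH(120°)/COOH(180°) gauche 1.0; CN(240°)/COOH(180°) gauche 0.6 → 3.3 kcal/mol.
Br at 120° (eclipsed): OCH3(0°)/H(0°) eclipsed 1.6; SH(120°)/Br(120°) eclipsed 2.6; CN(240°)/COOH(240°) eclipsed 2.3 → 6.5 kcal/mol.
Br at 180° (staggered): OCH3(0°)/COOH(300°) gauche 0.9; SH(120°)/Br(180°) gauche 1.0; CN(240°)/Br(180°) gauche 0.6; CN(240°)/COOH(300°) gauche 0.6 → 3.1 kcal/mol.
Br at 240° (eclipsed): OCH3(0°)/COOH(0°) eclipsed 2.5; SH(120°)/H(120°) eclipsed 1.8; CN(240°)/Br(240°) eclipsed 2.3 → 6.6 kcal/mol.
Br at 300° (staggered): OCH3(0°)/Br(300°) gauche 0.7; OCH3(0°)/COOH(60°) gauche 0.9; SH(120°)/COOH(60°) gauche 1.0; CN(240°)/Br(300°) gauche 0.6 → 3.2 kcal/mol.
The minimum (3.1 kcal/mol) occurs with Br at 180°.

180°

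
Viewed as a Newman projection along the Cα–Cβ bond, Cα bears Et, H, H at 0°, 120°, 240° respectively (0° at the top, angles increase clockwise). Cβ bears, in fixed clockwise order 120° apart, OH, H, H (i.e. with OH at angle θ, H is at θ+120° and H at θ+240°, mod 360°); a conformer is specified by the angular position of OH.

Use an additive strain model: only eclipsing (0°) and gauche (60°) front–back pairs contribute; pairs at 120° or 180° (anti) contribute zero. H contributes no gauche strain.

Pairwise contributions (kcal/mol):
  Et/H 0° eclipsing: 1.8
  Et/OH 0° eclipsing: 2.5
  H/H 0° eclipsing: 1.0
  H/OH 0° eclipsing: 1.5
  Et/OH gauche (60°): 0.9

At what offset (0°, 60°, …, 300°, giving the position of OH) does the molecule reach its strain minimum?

OH at 0° is eclipsed. Et at 0° is eclipsed with OH at 0° (2.5); H at 120° is eclipsed with H at 120° (1.0); H at 240° is eclipsed with H at 240° (1.0). Total 4.5 kcal/mol.
OH at 60° is staggered. Et at 0° is gauche with OH at 60° (0.9). Total 0.9 kcal/mol.
OH at 120° is eclipsed. Et at 0° is eclipsed with H at 0° (1.8); H at 120° is eclipsed with OH at 120° (1.5); H at 240° is eclipsed with H at 240° (1.0). Total 4.3 kcal/mol.
OH at 180° (staggered): no non-H gauche contacts → 0.0 kcal/mol.
OH at 240° is eclipsed. Et at 0° is eclipsed with H at 0° (1.8); H at 120° is eclipsed with H at 120° (1.0); H at 240° is eclipsed with OH at 240° (1.5). Total 4.3 kcal/mol.
OH at 300° is staggered. Et at 0° is gauche with OH at 300° (0.9). Total 0.9 kcal/mol.
The minimum (0.0 kcal/mol) occurs with OH at 180°.

180°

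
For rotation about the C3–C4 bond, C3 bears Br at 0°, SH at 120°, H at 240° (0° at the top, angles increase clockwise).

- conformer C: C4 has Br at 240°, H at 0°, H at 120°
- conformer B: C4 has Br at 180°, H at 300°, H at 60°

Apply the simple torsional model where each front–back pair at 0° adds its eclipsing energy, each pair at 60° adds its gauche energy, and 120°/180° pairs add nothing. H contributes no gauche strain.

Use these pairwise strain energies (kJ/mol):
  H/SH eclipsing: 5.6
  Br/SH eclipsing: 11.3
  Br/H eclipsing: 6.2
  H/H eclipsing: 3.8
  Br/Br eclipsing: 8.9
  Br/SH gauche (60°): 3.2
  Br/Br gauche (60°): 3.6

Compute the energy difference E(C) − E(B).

+14.8 kJ/mol

C (eclipsed): Br(0°)/H(0°) eclipsed 6.2; SH(120°)/H(120°) eclipsed 5.6; H(240°)/Br(240°) eclipsed 6.2 → 18.0 kJ/mol.
B (staggered): SH(120°)/Br(180°) gauche 3.2 → 3.2 kJ/mol.
E(C) − E(B) = 18.0 − 3.2 = +14.8 kJ/mol.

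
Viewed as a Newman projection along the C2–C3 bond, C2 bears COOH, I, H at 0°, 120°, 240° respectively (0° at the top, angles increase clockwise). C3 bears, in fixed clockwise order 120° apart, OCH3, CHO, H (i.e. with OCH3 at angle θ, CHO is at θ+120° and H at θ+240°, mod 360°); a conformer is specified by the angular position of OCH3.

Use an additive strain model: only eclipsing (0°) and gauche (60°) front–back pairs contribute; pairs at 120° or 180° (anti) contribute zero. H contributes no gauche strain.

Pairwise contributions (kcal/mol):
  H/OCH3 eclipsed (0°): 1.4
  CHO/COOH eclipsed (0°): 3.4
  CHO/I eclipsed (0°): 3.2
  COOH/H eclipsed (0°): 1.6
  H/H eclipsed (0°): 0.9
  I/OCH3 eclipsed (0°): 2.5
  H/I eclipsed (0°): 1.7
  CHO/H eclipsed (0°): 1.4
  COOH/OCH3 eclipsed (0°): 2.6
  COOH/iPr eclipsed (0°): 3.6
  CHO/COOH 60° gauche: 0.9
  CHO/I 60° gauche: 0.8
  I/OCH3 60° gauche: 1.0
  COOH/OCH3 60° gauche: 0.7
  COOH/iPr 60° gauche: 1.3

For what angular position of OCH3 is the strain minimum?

OCH3 at 0° (eclipsed): COOH(0°)/OCH3(0°) eclipsed 2.6; I(120°)/CHO(120°) eclipsed 3.2; H(240°)/H(240°) eclipsed 0.9 → 6.7 kcal/mol.
OCH3 at 60° (staggered): COOH(0°)/OCH3(60°) gauche 0.7; I(120°)/OCH3(60°) gauche 1.0; I(120°)/CHO(180°) gauche 0.8 → 2.5 kcal/mol.
OCH3 at 120° (eclipsed): COOH(0°)/H(0°) eclipsed 1.6; I(120°)/OCH3(120°) eclipsed 2.5; H(240°)/CHO(240°) eclipsed 1.4 → 5.5 kcal/mol.
OCH3 at 180° (staggered): COOH(0°)/CHO(300°) gauche 0.9; I(120°)/OCH3(180°) gauche 1.0 → 1.9 kcal/mol.
OCH3 at 240° (eclipsed): COOH(0°)/CHO(0°) eclipsed 3.4; I(120°)/H(120°) eclipsed 1.7; H(240°)/OCH3(240°) eclipsed 1.4 → 6.5 kcal/mol.
OCH3 at 300° (staggered): COOH(0°)/OCH3(300°) gauche 0.7; COOH(0°)/CHO(60°) gauche 0.9; I(120°)/CHO(60°) gauche 0.8 → 2.4 kcal/mol.
The minimum (1.9 kcal/mol) occurs with OCH3 at 180°.

180°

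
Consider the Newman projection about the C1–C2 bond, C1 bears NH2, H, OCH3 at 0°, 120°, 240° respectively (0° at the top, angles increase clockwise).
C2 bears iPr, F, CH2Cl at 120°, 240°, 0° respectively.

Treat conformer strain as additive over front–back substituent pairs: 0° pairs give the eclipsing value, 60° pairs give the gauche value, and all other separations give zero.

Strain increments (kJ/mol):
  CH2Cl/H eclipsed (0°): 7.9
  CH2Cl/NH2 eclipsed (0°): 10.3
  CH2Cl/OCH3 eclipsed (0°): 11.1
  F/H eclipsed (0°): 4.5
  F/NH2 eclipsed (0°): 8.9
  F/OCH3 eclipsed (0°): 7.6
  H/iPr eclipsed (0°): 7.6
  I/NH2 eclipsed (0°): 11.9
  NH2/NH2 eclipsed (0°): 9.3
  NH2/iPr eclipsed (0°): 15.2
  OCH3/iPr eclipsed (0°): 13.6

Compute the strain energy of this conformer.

25.5 kJ/mol

This conformer (eclipsed): NH2(0°)/CH2Cl(0°) eclipsed 10.3; H(120°)/iPr(120°) eclipsed 7.6; OCH3(240°)/F(240°) eclipsed 7.6 → 25.5 kJ/mol.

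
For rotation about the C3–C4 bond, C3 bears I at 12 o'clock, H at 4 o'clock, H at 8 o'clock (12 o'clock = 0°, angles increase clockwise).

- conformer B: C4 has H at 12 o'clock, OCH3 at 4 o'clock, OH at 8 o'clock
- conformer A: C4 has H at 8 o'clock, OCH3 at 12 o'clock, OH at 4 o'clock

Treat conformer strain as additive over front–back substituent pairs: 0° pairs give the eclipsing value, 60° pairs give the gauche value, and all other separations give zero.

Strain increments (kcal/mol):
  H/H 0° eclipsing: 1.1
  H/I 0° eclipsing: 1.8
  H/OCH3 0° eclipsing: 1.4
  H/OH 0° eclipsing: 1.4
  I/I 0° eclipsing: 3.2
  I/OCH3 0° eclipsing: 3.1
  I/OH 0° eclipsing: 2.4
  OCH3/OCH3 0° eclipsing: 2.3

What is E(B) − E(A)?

-1.0 kcal/mol

B is eclipsed. I at 0° is eclipsed with H at 0° (1.8); H at 120° is eclipsed with OCH3 at 120° (1.4); H at 240° is eclipsed with OH at 240° (1.4). Total 4.6 kcal/mol.
A is eclipsed. I at 0° is eclipsed with OCH3 at 0° (3.1); H at 120° is eclipsed with OH at 120° (1.4); H at 240° is eclipsed with H at 240° (1.1). Total 5.6 kcal/mol.
E(B) − E(A) = 4.6 − 5.6 = -1.0 kcal/mol.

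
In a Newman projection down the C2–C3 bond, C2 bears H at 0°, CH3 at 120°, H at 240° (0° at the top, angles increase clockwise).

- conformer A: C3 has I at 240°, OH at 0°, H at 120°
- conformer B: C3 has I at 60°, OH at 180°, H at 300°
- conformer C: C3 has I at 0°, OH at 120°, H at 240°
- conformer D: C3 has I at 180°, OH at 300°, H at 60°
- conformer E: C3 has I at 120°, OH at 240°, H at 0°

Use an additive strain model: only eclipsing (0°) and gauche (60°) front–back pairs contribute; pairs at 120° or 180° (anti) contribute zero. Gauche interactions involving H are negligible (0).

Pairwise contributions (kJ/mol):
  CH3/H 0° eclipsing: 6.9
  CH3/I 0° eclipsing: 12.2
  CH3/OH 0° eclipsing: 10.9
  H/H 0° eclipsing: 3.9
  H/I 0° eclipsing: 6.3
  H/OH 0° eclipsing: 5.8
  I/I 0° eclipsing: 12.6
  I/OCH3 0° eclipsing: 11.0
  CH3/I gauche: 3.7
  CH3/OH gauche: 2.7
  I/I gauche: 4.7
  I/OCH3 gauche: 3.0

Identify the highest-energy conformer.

A (eclipsed): H–OH eclipsed, CH3–H eclipsed, H–I eclipsed; 5.8 + 6.9 + 6.3 = 19.0 kJ/mol.
B (staggered): CH3–I gauche, CH3–OH gauche; 3.7 + 2.7 = 6.4 kJ/mol.
C (eclipsed): H–I eclipsed, CH3–OH eclipsed, H–H eclipsed; 6.3 + 10.9 + 3.9 = 21.1 kJ/mol.
D (staggered): CH3–I gauche; 3.7 = 3.7 kJ/mol.
E (eclipsed): H–H eclipsed, CH3–I eclipsed, H–OH eclipsed; 3.9 + 12.2 + 5.8 = 21.9 kJ/mol.
E has the highest total (21.9 kJ/mol).

E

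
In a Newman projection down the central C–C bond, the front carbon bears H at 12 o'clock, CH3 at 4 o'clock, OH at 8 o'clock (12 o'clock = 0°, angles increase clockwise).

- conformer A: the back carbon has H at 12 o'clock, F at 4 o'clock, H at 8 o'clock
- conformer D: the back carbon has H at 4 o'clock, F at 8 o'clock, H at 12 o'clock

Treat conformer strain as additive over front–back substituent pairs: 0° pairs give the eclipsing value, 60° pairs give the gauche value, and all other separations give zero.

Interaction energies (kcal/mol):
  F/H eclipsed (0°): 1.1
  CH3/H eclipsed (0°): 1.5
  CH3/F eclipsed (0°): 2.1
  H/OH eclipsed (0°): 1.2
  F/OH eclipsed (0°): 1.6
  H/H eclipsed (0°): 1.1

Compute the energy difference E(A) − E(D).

+0.2 kcal/mol

A is eclipsed. H at 0° is eclipsed with H at 0° (1.1); CH3 at 120° is eclipsed with F at 120° (2.1); OH at 240° is eclipsed with H at 240° (1.2). Total 4.4 kcal/mol.
D is eclipsed. H at 0° is eclipsed with H at 0° (1.1); CH3 at 120° is eclipsed with H at 120° (1.5); OH at 240° is eclipsed with F at 240° (1.6). Total 4.2 kcal/mol.
E(A) − E(D) = 4.4 − 4.2 = +0.2 kcal/mol.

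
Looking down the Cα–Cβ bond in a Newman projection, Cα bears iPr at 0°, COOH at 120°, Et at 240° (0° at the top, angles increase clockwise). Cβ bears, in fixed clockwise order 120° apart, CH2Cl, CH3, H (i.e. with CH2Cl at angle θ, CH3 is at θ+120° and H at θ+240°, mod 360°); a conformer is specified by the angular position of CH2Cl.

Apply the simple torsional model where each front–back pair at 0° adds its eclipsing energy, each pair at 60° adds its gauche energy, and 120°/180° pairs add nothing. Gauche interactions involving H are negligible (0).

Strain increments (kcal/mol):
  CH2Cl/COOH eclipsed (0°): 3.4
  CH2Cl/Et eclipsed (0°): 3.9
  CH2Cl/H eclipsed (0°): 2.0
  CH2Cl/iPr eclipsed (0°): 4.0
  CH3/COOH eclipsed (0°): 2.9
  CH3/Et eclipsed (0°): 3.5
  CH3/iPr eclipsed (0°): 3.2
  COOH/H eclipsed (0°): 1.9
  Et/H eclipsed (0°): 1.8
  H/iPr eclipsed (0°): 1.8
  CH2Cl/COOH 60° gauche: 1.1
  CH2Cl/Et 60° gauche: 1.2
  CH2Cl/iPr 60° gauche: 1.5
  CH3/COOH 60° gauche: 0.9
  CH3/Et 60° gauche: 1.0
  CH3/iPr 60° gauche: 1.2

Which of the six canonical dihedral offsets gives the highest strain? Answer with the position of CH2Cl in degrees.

240°

CH2Cl at 0° (eclipsed): iPr–CH2Cl eclipsed, COOH–CH3 eclipsed, Et–H eclipsed; 4.0 + 2.9 + 1.8 = 8.7 kcal/mol.
CH2Cl at 60° (staggered): iPr–CH2Cl gauche, COOH–CH2Cl gauche, COOH–CH3 gauche, Et–CH3 gauche; 1.5 + 1.1 + 0.9 + 1.0 = 4.5 kcal/mol.
CH2Cl at 120° (eclipsed): iPr–H eclipsed, COOH–CH2Cl eclipsed, Et–CH3 eclipsed; 1.8 + 3.4 + 3.5 = 8.7 kcal/mol.
CH2Cl at 180° (staggered): iPr–CH3 gauche, COOH–CH2Cl gauche, Et–CH2Cl gauche, Et–CH3 gauche; 1.2 + 1.1 + 1.2 + 1.0 = 4.5 kcal/mol.
CH2Cl at 240° (eclipsed): iPr–CH3 eclipsed, COOH–H eclipsed, Et–CH2Cl eclipsed; 3.2 + 1.9 + 3.9 = 9.0 kcal/mol.
CH2Cl at 300° (staggered): iPr–CH2Cl gauche, iPr–CH3 gauche, COOH–CH3 gauche, Et–CH2Cl gauche; 1.5 + 1.2 + 0.9 + 1.2 = 4.8 kcal/mol.
The maximum (9.0 kcal/mol) occurs with CH2Cl at 240°.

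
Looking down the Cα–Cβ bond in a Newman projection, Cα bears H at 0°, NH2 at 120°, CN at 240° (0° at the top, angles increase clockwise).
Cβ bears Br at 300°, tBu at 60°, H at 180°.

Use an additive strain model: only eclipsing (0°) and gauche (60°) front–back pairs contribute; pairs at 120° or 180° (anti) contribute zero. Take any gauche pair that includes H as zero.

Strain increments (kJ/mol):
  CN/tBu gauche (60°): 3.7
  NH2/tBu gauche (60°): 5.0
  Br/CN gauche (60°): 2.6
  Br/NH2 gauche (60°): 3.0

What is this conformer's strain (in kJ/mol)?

7.6 kJ/mol

This conformer is staggered. NH2 at 120° is gauche with tBu at 60° (5.0); CN at 240° is gauche with Br at 300° (2.6). Total 7.6 kJ/mol.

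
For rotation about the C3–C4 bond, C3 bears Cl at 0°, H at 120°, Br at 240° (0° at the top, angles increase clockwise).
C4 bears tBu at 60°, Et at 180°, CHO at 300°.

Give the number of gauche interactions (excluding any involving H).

Non-H gauche pairs: Cl(0°)/tBu(60°); Cl(0°)/CHO(300°); Br(240°)/Et(180°); Br(240°)/CHO(300°) — 4 interactions.

4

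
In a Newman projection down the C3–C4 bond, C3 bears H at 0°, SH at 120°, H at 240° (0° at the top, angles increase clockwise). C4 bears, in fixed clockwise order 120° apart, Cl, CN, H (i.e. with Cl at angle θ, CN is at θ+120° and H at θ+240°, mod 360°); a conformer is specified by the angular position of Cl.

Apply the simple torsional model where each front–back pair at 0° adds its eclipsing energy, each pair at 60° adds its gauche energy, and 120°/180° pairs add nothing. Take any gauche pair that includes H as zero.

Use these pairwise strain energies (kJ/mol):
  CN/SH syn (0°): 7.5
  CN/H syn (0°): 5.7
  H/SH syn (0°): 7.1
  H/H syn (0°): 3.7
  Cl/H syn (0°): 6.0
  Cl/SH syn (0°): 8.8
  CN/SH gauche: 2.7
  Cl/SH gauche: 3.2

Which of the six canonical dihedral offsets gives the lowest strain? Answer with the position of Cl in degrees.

300°

Cl at 0° (eclipsed): H(0°)/Cl(0°) eclipsed 6.0; SH(120°)/CN(120°) eclipsed 7.5; H(240°)/H(240°) eclipsed 3.7 → 17.2 kJ/mol.
Cl at 60° (staggered): SH(120°)/Cl(60°) gauche 3.2; SH(120°)/CN(180°) gauche 2.7 → 5.9 kJ/mol.
Cl at 120° (eclipsed): H(0°)/H(0°) eclipsed 3.7; SH(120°)/Cl(120°) eclipsed 8.8; H(240°)/CN(240°) eclipsed 5.7 → 18.2 kJ/mol.
Cl at 180° (staggered): SH(120°)/Cl(180°) gauche 3.2 → 3.2 kJ/mol.
Cl at 240° (eclipsed): H(0°)/CN(0°) eclipsed 5.7; SH(120°)/H(120°) eclipsed 7.1; H(240°)/Cl(240°) eclipsed 6.0 → 18.8 kJ/mol.
Cl at 300° (staggered): SH(120°)/CN(60°) gauche 2.7 → 2.7 kJ/mol.
The minimum (2.7 kJ/mol) occurs with Cl at 300°.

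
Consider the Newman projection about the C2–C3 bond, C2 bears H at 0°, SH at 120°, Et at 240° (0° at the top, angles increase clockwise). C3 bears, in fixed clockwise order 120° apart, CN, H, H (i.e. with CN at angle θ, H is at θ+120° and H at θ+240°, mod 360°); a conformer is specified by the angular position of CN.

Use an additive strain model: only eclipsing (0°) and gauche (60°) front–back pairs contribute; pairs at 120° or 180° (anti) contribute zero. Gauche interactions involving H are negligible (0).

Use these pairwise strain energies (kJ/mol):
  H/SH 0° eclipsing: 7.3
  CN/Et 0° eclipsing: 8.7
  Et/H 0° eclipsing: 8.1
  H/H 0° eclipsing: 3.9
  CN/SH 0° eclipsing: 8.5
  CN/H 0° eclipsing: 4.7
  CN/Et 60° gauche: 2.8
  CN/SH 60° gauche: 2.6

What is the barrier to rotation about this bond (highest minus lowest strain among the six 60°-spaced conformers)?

17.9 kJ/mol

CN at 0° (eclipsed): H(0°)/CN(0°) eclipsed 4.7; SH(120°)/H(120°) eclipsed 7.3; Et(240°)/H(240°) eclipsed 8.1 → 20.1 kJ/mol.
CN at 60° (staggered): SH(120°)/CN(60°) gauche 2.6 → 2.6 kJ/mol.
CN at 120° (eclipsed): H(0°)/H(0°) eclipsed 3.9; SH(120°)/CN(120°) eclipsed 8.5; Et(240°)/H(240°) eclipsed 8.1 → 20.5 kJ/mol.
CN at 180° (staggered): SH(120°)/CN(180°) gauche 2.6; Et(240°)/CN(180°) gauche 2.8 → 5.4 kJ/mol.
CN at 240° (eclipsed): H(0°)/H(0°) eclipsed 3.9; SH(120°)/H(120°) eclipsed 7.3; Et(240°)/CN(240°) eclipsed 8.7 → 19.9 kJ/mol.
CN at 300° (staggered): Et(240°)/CN(300°) gauche 2.8 → 2.8 kJ/mol.
Max at 120° (20.5 kJ/mol), min at 60° (2.6 kJ/mol); barrier = 17.9 kJ/mol.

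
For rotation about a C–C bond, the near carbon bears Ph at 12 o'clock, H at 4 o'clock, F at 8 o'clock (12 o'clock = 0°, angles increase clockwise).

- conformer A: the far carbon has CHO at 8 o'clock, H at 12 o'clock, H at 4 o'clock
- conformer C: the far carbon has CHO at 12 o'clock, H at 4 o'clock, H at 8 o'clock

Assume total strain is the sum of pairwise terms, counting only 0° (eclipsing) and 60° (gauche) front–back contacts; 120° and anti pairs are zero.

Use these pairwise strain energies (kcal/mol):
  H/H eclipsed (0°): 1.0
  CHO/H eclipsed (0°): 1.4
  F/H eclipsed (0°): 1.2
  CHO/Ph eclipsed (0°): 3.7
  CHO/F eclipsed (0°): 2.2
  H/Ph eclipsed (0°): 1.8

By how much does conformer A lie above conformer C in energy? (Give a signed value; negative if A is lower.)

A (eclipsed): Ph(0°)/H(0°) eclipsed 1.8; H(120°)/H(120°) eclipsed 1.0; F(240°)/CHO(240°) eclipsed 2.2 → 5.0 kcal/mol.
C (eclipsed): Ph(0°)/CHO(0°) eclipsed 3.7; H(120°)/H(120°) eclipsed 1.0; F(240°)/H(240°) eclipsed 1.2 → 5.9 kcal/mol.
E(A) − E(C) = 5.0 − 5.9 = -0.9 kcal/mol.

-0.9 kcal/mol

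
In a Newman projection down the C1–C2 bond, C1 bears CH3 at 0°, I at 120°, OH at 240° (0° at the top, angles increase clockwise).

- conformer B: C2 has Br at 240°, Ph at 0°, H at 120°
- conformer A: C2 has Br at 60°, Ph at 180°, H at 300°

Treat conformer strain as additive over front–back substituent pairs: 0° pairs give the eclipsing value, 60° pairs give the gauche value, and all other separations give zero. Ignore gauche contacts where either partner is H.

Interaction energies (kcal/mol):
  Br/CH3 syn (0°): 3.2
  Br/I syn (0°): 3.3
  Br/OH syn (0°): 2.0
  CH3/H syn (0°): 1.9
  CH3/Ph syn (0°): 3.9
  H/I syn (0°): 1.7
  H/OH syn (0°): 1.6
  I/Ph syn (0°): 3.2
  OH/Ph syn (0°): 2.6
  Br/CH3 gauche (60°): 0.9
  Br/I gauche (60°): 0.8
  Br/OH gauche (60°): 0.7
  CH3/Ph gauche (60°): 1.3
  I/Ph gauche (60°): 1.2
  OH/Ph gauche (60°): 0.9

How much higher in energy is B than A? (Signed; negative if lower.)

B (eclipsed): CH3–Ph eclipsed, I–H eclipsed, OH–Br eclipsed; 3.9 + 1.7 + 2.0 = 7.6 kcal/mol.
A (staggered): CH3–Br gauche, I–Br gauche, I–Ph gauche, OH–Ph gauche; 0.9 + 0.8 + 1.2 + 0.9 = 3.8 kcal/mol.
E(B) − E(A) = 7.6 − 3.8 = +3.8 kcal/mol.

+3.8 kcal/mol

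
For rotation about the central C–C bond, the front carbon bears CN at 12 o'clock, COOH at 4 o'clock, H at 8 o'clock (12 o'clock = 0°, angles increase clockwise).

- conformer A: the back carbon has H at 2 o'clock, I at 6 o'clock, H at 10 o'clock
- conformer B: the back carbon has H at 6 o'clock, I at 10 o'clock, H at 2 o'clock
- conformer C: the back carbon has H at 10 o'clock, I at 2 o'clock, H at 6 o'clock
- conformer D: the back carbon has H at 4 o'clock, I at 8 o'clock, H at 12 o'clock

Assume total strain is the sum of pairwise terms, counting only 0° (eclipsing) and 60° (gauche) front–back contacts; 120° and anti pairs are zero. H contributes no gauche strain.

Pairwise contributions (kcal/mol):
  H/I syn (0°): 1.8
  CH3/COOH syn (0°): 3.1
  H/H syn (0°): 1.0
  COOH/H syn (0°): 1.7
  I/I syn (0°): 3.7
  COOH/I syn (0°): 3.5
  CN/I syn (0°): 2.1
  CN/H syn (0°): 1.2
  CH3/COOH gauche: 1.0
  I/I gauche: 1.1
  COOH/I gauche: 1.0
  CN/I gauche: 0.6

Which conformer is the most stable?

B

A (staggered): COOH(120°)/I(180°) gauche 1.0 → 1.0 kcal/mol.
B (staggered): CN(0°)/I(300°) gauche 0.6 → 0.6 kcal/mol.
C (staggered): CN(0°)/I(60°) gauche 0.6; COOH(120°)/I(60°) gauche 1.0 → 1.6 kcal/mol.
D (eclipsed): CN(0°)/H(0°) eclipsed 1.2; COOH(120°)/H(120°) eclipsed 1.7; H(240°)/I(240°) eclipsed 1.8 → 4.7 kcal/mol.
B has the lowest total (0.6 kcal/mol).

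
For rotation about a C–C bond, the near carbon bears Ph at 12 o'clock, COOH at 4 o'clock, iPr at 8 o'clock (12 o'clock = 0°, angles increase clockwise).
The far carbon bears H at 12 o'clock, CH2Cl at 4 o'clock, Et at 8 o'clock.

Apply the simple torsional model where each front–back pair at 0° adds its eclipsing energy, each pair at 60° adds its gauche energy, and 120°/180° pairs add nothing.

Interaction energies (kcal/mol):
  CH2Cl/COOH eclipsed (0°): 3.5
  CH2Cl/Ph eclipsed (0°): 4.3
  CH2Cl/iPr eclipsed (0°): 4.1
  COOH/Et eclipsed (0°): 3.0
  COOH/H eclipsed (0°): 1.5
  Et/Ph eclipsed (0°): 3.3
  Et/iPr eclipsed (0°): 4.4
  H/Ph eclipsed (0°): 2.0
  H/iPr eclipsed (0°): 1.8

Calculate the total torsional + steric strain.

This conformer is eclipsed. Ph at 0° is eclipsed with H at 0° (2.0); COOH at 120° is eclipsed with CH2Cl at 120° (3.5); iPr at 240° is eclipsed with Et at 240° (4.4). Total 9.9 kcal/mol.

9.9 kcal/mol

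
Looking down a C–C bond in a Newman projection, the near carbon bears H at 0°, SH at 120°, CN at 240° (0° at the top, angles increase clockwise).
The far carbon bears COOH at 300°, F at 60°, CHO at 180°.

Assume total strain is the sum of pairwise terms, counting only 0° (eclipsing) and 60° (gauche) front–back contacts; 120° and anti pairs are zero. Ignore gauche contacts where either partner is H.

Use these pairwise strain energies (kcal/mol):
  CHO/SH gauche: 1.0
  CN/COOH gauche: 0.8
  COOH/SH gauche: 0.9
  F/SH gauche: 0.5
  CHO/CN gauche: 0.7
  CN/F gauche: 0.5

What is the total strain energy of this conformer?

This conformer (staggered): SH(120°)/F(60°) gauche 0.5; SH(120°)/CHO(180°) gauche 1.0; CN(240°)/COOH(300°) gauche 0.8; CN(240°)/CHO(180°) gauche 0.7 → 3.0 kcal/mol.

3.0 kcal/mol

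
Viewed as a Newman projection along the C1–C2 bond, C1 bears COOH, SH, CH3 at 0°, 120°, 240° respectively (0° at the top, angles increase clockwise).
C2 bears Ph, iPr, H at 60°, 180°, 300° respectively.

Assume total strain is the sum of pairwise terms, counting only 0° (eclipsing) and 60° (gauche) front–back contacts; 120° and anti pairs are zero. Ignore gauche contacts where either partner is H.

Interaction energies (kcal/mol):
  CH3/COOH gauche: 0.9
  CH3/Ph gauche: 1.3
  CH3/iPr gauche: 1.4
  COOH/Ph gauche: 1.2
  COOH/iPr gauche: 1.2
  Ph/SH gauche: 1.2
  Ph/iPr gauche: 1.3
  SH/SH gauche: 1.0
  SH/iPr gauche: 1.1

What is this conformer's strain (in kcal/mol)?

This conformer is staggered. COOH at 0° is gauche with Ph at 60° (1.2); SH at 120° is gauche with Ph at 60° (1.2); SH at 120° is gauche with iPr at 180° (1.1); CH3 at 240° is gauche with iPr at 180° (1.4). Total 4.9 kcal/mol.

4.9 kcal/mol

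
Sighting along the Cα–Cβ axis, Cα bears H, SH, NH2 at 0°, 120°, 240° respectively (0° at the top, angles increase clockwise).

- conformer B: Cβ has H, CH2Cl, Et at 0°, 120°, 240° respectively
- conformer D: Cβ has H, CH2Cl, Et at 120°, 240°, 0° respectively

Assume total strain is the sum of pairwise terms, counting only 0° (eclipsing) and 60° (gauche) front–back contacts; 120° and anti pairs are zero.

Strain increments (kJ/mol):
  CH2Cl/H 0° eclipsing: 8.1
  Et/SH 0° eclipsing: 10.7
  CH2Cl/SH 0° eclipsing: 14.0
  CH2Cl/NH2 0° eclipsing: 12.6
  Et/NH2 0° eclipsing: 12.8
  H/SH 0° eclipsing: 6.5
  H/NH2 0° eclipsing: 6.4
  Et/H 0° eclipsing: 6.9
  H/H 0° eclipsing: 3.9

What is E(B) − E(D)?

+4.7 kJ/mol

B is eclipsed. H at 0° is eclipsed with H at 0° (3.9); SH at 120° is eclipsed with CH2Cl at 120° (14.0); NH2 at 240° is eclipsed with Et at 240° (12.8). Total 30.7 kJ/mol.
D is eclipsed. H at 0° is eclipsed with Et at 0° (6.9); SH at 120° is eclipsed with H at 120° (6.5); NH2 at 240° is eclipsed with CH2Cl at 240° (12.6). Total 26.0 kJ/mol.
E(B) − E(D) = 30.7 − 26.0 = +4.7 kJ/mol.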